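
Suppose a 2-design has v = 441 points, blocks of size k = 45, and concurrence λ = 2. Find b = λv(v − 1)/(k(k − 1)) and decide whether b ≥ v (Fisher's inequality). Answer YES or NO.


r = λ(v − 1)/(k − 1) = 2·440/44 = 20.
b = vr/k = 441·20/45 = 196.
Fisher's inequality: b ≥ v ⇔ 196 ≥ 441? NO.

NO


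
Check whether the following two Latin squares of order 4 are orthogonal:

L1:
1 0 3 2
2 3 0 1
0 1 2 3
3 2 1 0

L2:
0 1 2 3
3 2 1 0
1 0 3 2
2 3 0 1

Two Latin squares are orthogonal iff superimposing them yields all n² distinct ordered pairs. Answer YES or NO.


Form the n² = 16 superimposed pairs (L1[i][j], L2[i][j]), row by row (rows and columns indexed from 0):
row 0: (1,0) (0,1) (3,2) (2,3)
row 1: (2,3) (3,2) (0,1) (1,0)
row 2: (0,1) (1,0) (2,3) (3,2)
row 3: (3,2) (2,3) (1,0) (0,1)
Orthogonality requires all 16 pairs distinct.
But the pair (2,3) repeats: cell (0,3) has L1 = 2, L2 = 3, and cell (1,0) has L1 = 2, L2 = 3.
A repeated pair means some other pair never occurs (only 4 distinct pairs out of 16), so the squares are not orthogonal.
Conclusion: NO.

NO


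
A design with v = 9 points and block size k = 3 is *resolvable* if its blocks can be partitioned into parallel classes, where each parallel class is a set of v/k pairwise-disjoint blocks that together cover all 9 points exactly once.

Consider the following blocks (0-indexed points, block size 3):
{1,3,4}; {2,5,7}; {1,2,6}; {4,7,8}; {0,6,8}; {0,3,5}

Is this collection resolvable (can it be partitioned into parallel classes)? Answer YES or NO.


v = 9, block size k = 3, number of blocks = 6.
For resolvability, blocks must partition into parallel classes of size v/k = 3.
Total blocks must therefore be a multiple of 3: 6 = 3·2 + 0 ⇒ divisible ✓.
Greedy packing gives 2 candidate class(es). Each should be a full parallel class (size 3, covers all 9 points).
  Class 1 (3 blocks): {1,3,4}; {2,5,7}; {0,6,8}. Points covered: [0, 1, 2, 3, 4, 5, 6, 7, 8].
  Class 2 (3 blocks): {1,2,6}; {4,7,8}; {0,3,5}. Points covered: [0, 1, 2, 3, 4, 5, 6, 7, 8].
All classes full (size 3)? YES. All classes cover every point? YES.
Resolvable? YES.

YES


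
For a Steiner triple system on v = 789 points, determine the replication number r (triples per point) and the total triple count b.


An STS(v) is a 2-(v, 3, 1) BIBD: block size k = 3, λ = 1.
Replication: r(k − 1) = λ(v − 1) ⇒ r·2 = 789 − 1 = 788 ⇒ r = 394.
Block count: b = v(v − 1)/6 = 789·788/6 = 621732/6 = 103622.
(Check via bk = vr: 103622·3 = 310866 = 789·394 = 310866 ✓.)

r = 394, b = 103622.


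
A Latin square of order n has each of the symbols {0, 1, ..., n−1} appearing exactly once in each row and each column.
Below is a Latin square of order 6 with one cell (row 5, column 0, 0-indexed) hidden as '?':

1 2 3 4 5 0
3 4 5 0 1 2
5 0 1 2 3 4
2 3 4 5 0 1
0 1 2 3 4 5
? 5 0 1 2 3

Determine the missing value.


Row 5 contains symbols [0, 1, 2, 3, 5] — missing [4].
Column 0 contains symbols [0, 1, 2, 3, 5] — missing [4].
The missing symbol must appear in both missing sets; intersection = [4].
Therefore the hidden value is 4.

Missing value = 4.


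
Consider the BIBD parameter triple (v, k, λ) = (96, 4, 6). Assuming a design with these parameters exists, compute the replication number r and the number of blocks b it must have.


Any 2-(v, k, λ) BIBD satisfies two necessary conditions:
  (i)  Each point sits in r blocks, and counting incidences through any fixed point gives r(k − 1) = λ(v − 1), so r = λ(v − 1)/(k − 1).
  (ii) Total incidences bk = vr, so b = vr/k.
Step 1: r = λ(v − 1)/(k − 1) = 6·(96 − 1)/(4 − 1) = 6·95/3 = 570/3 = 190.
Step 2: b = vr/k = 96·190/4 = 18240/4 = 4560.
Check integrality: r = 190 ∈ Z ✓, b = 4560 ∈ Z ✓.
(These identities are necessary conditions: they determine r and b for any design with these parameters, but do not by themselves prove that one exists.)

r = 190, b = 4560.


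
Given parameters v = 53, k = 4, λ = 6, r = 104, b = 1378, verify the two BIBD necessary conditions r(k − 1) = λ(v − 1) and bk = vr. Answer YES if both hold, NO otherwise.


Condition (i): r(k − 1) = 104·3 = 312; λ(v − 1) = 6·52 = 312. Match? YES.
Condition (ii): bk = 1378·4 = 5512; vr = 53·104 = 5512. Match? YES.
Both conditions hold? YES.

YES


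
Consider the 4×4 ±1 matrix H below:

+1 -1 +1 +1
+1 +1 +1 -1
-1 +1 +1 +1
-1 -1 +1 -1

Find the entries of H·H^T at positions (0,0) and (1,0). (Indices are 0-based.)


Row 0 of H: [1, -1, 1, 1].
Row 1 of H: [1, 1, 1, -1].
(H·H^T)[0][0] = Σ_j H[0][j]·H[0][j] = (1)² + (-1)² + (1)² + (1)² = 1 + 1 + 1 + 1 = 4.
(H·H^T)[1][0] = Σ_j H[1][j]·H[0][j] = (1)·(1) + (1)·(-1) + (1)·(1) + (-1)·(1) = 1 + -1 + 1 + -1 = 0.
So rows 1 and 0 are orthogonal; the diagonal entry equals n = 4.

(0,0) entry = 4; (1,0) entry = 0.


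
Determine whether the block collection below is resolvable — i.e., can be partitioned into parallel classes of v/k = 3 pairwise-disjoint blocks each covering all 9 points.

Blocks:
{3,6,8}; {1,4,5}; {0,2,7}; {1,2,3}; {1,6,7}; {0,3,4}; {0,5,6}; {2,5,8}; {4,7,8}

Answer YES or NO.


v = 9, block size k = 3, number of blocks = 9.
For resolvability, blocks must partition into parallel classes of size v/k = 3.
Total blocks must therefore be a multiple of 3: 9 = 3·3 + 0 ⇒ divisible ✓.
Greedy packing gives 3 candidate class(es). Each should be a full parallel class (size 3, covers all 9 points).
  Class 1 (3 blocks): {3,6,8}; {1,4,5}; {0,2,7}. Points covered: [0, 1, 2, 3, 4, 5, 6, 7, 8].
  Class 2 (3 blocks): {1,2,3}; {0,5,6}; {4,7,8}. Points covered: [0, 1, 2, 3, 4, 5, 6, 7, 8].
  Class 3 (3 blocks): {1,6,7}; {0,3,4}; {2,5,8}. Points covered: [0, 1, 2, 3, 4, 5, 6, 7, 8].
All classes full (size 3)? YES. All classes cover every point? YES.
Resolvable? YES.

YES


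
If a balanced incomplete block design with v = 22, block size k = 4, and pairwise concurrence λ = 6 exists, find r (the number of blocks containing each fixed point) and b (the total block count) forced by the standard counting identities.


Any 2-(v, k, λ) BIBD satisfies two necessary conditions:
  (i)  Each point sits in r blocks, and counting incidences through any fixed point gives r(k − 1) = λ(v − 1), so r = λ(v − 1)/(k − 1).
  (ii) Total incidences bk = vr, so b = vr/k.
Step 1: r = λ(v − 1)/(k − 1) = 6·(22 − 1)/(4 − 1) = 6·21/3 = 126/3 = 42.
Step 2: b = vr/k = 22·42/4 = 924/4 = 231.
Check integrality: r = 42 ∈ Z ✓, b = 231 ∈ Z ✓.
(These identities are necessary conditions: they determine r and b for any design with these parameters, but do not by themselves prove that one exists.)

r = 42, b = 231.


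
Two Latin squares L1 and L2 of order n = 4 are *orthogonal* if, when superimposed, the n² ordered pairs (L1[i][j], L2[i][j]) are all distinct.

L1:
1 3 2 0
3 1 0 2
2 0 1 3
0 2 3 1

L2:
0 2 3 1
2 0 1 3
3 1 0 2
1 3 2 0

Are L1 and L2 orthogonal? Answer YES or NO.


Form the n² = 16 superimposed pairs (L1[i][j], L2[i][j]), row by row (rows and columns indexed from 0):
row 0: (1,0) (3,2) (2,3) (0,1)
row 1: (3,2) (1,0) (0,1) (2,3)
row 2: (2,3) (0,1) (1,0) (3,2)
row 3: (0,1) (2,3) (3,2) (1,0)
Orthogonality requires all 16 pairs distinct.
But the pair (3,2) repeats: cell (0,1) has L1 = 3, L2 = 2, and cell (1,0) has L1 = 3, L2 = 2.
A repeated pair means some other pair never occurs (only 4 distinct pairs out of 16), so the squares are not orthogonal.
Conclusion: NO.

NO


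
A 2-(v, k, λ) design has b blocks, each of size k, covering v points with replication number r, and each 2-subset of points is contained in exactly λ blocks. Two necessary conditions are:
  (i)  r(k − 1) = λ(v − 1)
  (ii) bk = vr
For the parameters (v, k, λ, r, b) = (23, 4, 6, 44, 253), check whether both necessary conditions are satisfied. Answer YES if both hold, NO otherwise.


Condition (i): r(k − 1) = 44·3 = 132; λ(v − 1) = 6·22 = 132. Match? YES.
Condition (ii): bk = 253·4 = 1012; vr = 23·44 = 1012. Match? YES.
Both conditions hold? YES.

YES


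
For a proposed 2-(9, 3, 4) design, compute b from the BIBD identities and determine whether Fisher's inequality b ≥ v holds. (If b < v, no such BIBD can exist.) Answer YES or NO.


b = λv(v − 1)/(k(k − 1)) = 4·9·8/(3·2) = 288/6 = 48.
Compare with v = 9: b ≥ v, so Fisher's inequality holds.

YES


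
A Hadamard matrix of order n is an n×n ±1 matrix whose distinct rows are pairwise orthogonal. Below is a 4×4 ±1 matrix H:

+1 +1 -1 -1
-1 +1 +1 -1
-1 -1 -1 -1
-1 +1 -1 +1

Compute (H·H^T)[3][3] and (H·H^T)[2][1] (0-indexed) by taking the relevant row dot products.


Row 1 of H: [-1, 1, 1, -1].
Row 2 of H: [-1, -1, -1, -1].
Row 3 of H: [-1, 1, -1, 1].
(H·H^T)[3][3] = Σ_j H[3][j]·H[3][j] = (-1)² + (1)² + (-1)² + (1)² = 1 + 1 + 1 + 1 = 4.
(H·H^T)[2][1] = Σ_j H[2][j]·H[1][j] = (-1)·(-1) + (-1)·(1) + (-1)·(1) + (-1)·(-1) = 1 + -1 + -1 + 1 = 0.
So rows 2 and 1 are orthogonal; the diagonal entry equals n = 4.

(3,3) entry = 4; (2,1) entry = 0.


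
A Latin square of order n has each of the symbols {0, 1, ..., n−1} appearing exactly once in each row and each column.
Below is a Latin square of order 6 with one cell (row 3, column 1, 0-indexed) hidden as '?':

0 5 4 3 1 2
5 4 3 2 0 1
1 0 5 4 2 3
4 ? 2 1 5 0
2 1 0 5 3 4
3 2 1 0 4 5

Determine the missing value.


Row 3 contains symbols [0, 1, 2, 4, 5] — missing [3].
Column 1 contains symbols [0, 1, 2, 4, 5] — missing [3].
The missing symbol must appear in both missing sets; intersection = [3].
Therefore the hidden value is 3.

Missing value = 3.


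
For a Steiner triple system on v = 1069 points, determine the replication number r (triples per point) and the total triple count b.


An STS(v) is a 2-(v, 3, 1) BIBD: block size k = 3, λ = 1.
Replication: r(k − 1) = λ(v − 1) ⇒ r·2 = 1069 − 1 = 1068 ⇒ r = 534.
Block count: bk = vr ⇒ b·3 = 1069·534 = 570846 ⇒ b = 190282.
(Check via b = v(v − 1)/6 = 1069·1068/6 = 1141692/6 = 190282.)

r = 534, b = 190282.


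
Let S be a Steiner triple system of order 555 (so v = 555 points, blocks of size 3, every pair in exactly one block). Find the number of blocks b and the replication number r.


An STS(v) is a 2-(v, 3, 1) BIBD: block size k = 3, λ = 1.
Replication: r(k − 1) = λ(v − 1) ⇒ r·2 = 555 − 1 = 554 ⇒ r = 277.
Block count: b = v(v − 1)/6 = 555·554/6 = 307470/6 = 51245.

r = 277, b = 51245.


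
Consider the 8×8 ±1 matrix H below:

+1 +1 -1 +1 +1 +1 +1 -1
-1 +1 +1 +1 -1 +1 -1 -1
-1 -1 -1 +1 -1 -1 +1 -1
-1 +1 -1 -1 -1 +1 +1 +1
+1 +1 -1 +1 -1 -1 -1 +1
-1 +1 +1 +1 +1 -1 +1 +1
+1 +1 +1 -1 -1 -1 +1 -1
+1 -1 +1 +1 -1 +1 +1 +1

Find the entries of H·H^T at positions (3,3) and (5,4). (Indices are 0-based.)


Row 3 of H: [-1, 1, -1, -1, -1, 1, 1, 1].
Row 4 of H: [1, 1, -1, 1, -1, -1, -1, 1].
Row 5 of H: [-1, 1, 1, 1, 1, -1, 1, 1].
(H·H^T)[3][3] = Σ_j H[3][j]·H[3][j] = (-1)² + (1)² + (-1)² + (-1)² + (-1)² + (1)² + (1)² + (1)² = 1 + 1 + 1 + 1 + 1 + 1 + 1 + 1 = 8.
(H·H^T)[5][4] = Σ_j H[5][j]·H[4][j] = (-1)·(1) + (1)·(1) + (1)·(-1) + (1)·(1) + (1)·(-1) + (-1)·(-1) + (1)·(-1) + (1)·(1) = -1 + 1 + -1 + 1 + -1 + 1 + -1 + 1 = 0.
So rows 5 and 4 are orthogonal; the diagonal entry equals n = 8.

(3,3) entry = 8; (5,4) entry = 0.


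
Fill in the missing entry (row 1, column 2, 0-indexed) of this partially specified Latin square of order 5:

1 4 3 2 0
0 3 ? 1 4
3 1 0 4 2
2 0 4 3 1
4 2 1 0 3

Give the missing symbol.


Row 1 contains symbols [0, 1, 3, 4] — missing [2].
Column 2 contains symbols [0, 1, 3, 4] — missing [2].
The missing symbol must appear in both missing sets; intersection = [2].
Therefore the hidden value is 2.

Missing value = 2.


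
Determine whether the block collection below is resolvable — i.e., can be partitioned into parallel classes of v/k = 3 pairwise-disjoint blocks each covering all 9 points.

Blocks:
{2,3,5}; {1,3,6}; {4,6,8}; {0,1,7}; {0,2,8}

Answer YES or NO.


v = 9, block size k = 3, number of blocks = 5.
For resolvability, blocks must partition into parallel classes of size v/k = 3.
Total blocks must therefore be a multiple of 3: 5 = 3·1 + 2 ⇒ not divisible ✗.
Resolvable? NO.

NO


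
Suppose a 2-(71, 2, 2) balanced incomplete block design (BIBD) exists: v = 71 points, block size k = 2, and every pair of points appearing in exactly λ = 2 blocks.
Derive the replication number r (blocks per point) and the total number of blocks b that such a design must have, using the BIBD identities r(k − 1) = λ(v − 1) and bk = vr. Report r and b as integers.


Any 2-(v, k, λ) BIBD satisfies two necessary conditions:
  (i)  Each point sits in r blocks, and counting incidences through any fixed point gives r(k − 1) = λ(v − 1), so r = λ(v − 1)/(k − 1).
  (ii) Total incidences bk = vr, so b = vr/k.
Step 1: r = λ(v − 1)/(k − 1) = 2·(71 − 1)/(2 − 1) = 2·70/1 = 140/1 = 140.
Step 2: b = vr/k = 71·140/2 = 9940/2 = 4970.
Check integrality: r = 140 ∈ Z ✓, b = 4970 ∈ Z ✓.
(These identities are necessary conditions: they determine r and b for any design with these parameters, but do not by themselves prove that one exists.)

r = 140, b = 4970.


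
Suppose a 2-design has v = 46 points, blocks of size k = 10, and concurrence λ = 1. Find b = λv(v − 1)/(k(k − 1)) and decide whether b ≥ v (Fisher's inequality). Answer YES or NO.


b = λv(v − 1)/(k(k − 1)) = 1·46·45/(10·9) = 2070/90 = 23.
Compare with v = 46: b < v, so Fisher's inequality fails.

NO


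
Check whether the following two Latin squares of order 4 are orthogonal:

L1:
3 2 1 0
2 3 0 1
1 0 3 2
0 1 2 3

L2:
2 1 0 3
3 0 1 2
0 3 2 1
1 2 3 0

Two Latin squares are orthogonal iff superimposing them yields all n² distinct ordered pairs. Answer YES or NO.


Form the n² = 16 superimposed pairs (L1[i][j], L2[i][j]), row by row (rows and columns indexed from 0):
row 0: (3,2) (2,1) (1,0) (0,3)
row 1: (2,3) (3,0) (0,1) (1,2)
row 2: (1,0) (0,3) (3,2) (2,1)
row 3: (0,1) (1,2) (2,3) (3,0)
Orthogonality requires all 16 pairs distinct.
But the pair (1,0) repeats: cell (0,2) has L1 = 1, L2 = 0, and cell (2,0) has L1 = 1, L2 = 0.
A repeated pair means some other pair never occurs (only 8 distinct pairs out of 16), so the squares are not orthogonal.
Conclusion: NO.

NO


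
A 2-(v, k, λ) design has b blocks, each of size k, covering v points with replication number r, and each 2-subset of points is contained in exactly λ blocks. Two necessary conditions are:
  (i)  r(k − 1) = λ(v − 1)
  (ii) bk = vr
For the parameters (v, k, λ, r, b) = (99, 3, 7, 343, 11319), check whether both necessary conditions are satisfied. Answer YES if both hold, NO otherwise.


Condition (i): r(k − 1) = 343·2 = 686; λ(v − 1) = 7·98 = 686. Match? YES.
Condition (ii): bk = 11319·3 = 33957; vr = 99·343 = 33957. Match? YES.
Both conditions hold? YES.

YES


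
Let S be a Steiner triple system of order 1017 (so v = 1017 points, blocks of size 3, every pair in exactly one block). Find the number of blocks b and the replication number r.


An STS(v) is a 2-(v, 3, 1) BIBD: block size k = 3, λ = 1.
Replication: r(k − 1) = λ(v − 1) ⇒ r·2 = 1017 − 1 = 1016 ⇒ r = 508.
Block count: b = v(v − 1)/6 = 1017·1016/6 = 1033272/6 = 172212.
(Check via bk = vr: 172212·3 = 516636 = 1017·508 = 516636 ✓.)

r = 508, b = 172212.


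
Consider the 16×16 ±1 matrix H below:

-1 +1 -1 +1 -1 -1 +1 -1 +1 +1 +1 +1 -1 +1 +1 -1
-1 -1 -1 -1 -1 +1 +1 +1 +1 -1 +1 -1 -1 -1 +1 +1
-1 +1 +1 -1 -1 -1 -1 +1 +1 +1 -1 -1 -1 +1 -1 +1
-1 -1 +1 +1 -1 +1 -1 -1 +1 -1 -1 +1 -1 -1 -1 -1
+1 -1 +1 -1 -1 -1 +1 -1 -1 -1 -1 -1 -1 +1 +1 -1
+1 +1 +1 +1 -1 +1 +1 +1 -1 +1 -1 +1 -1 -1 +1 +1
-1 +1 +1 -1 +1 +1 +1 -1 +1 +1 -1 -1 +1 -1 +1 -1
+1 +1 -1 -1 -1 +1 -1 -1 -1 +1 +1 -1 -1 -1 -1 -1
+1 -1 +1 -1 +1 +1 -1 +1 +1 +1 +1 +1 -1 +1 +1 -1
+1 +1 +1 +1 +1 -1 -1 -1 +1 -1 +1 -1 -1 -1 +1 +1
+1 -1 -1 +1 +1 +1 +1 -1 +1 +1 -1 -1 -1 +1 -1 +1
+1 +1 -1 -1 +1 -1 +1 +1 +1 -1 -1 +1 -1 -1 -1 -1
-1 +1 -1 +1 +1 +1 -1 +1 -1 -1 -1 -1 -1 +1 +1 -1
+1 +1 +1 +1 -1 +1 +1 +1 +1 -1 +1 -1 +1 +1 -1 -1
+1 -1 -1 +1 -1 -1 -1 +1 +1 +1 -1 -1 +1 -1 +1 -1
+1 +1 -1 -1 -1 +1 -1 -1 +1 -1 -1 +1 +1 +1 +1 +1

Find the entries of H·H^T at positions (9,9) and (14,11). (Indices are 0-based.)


Row 9 of H: [1, 1, 1, 1, 1, -1, -1, -1, 1, -1, 1, -1, -1, -1, 1, 1].
Row 11 of H: [1, 1, -1, -1, 1, -1, 1, 1, 1, -1, -1, 1, -1, -1, -1, -1].
Row 14 of H: [1, -1, -1, 1, -1, -1, -1, 1, 1, 1, -1, -1, 1, -1, 1, -1].
(H·H^T)[9][9] = Σ_j H[9][j]·H[9][j] = (1)² + (1)² + (1)² + (1)² + (1)² + (-1)² + (-1)² + (-1)² + (1)² + (-1)² + (1)² + (-1)² + (-1)² + (-1)² + (1)² + (1)² = 1 + 1 + 1 + 1 + 1 + 1 + 1 + 1 + 1 + 1 + 1 + 1 + 1 + 1 + 1 + 1 = 16.
(H·H^T)[14][11] = Σ_j H[14][j]·H[11][j] = (1)·(1) + (-1)·(1) + (-1)·(-1) + (1)·(-1) + (-1)·(1) + (-1)·(-1) + (-1)·(1) + (1)·(1) + (1)·(1) + (1)·(-1) + (-1)·(-1) + (-1)·(1) + (1)·(-1) + (-1)·(-1) + (1)·(-1) + (-1)·(-1) = 1 + -1 + 1 + -1 + -1 + 1 + -1 + 1 + 1 + -1 + 1 + -1 + -1 + 1 + -1 + 1 = 0.
So rows 14 and 11 are orthogonal; the diagonal entry equals n = 16.

(9,9) entry = 16; (14,11) entry = 0.


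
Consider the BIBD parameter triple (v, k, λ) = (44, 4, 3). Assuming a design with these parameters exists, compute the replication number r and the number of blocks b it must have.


Any 2-(v, k, λ) BIBD satisfies two necessary conditions:
  (i)  Each point sits in r blocks, and counting incidences through any fixed point gives r(k − 1) = λ(v − 1), so r = λ(v − 1)/(k − 1).
  (ii) Total incidences bk = vr, so b = vr/k.
Step 1: r = λ(v − 1)/(k − 1) = 3·(44 − 1)/(4 − 1) = 3·43/3 = 129/3 = 43.
Step 2: b = vr/k = 44·43/4 = 1892/4 = 473.
Check integrality: r = 43 ∈ Z ✓, b = 473 ∈ Z ✓.
(These identities are necessary conditions: they determine r and b for any design with these parameters, but do not by themselves prove that one exists.)

r = 43, b = 473.


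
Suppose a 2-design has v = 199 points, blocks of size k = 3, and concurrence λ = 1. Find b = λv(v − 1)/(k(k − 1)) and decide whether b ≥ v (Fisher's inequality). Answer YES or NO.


b = λv(v − 1)/(k(k − 1)) = 1·199·198/(3·2) = 39402/6 = 6567.
Compare with v = 199: b ≥ v, so Fisher's inequality holds.

YES


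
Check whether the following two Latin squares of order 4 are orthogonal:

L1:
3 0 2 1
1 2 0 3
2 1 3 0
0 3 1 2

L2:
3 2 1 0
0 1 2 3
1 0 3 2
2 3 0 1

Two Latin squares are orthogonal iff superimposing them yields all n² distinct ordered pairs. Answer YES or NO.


Form the n² = 16 superimposed pairs (L1[i][j], L2[i][j]), row by row (rows and columns indexed from 0):
row 0: (3,3) (0,2) (2,1) (1,0)
row 1: (1,0) (2,1) (0,2) (3,3)
row 2: (2,1) (1,0) (3,3) (0,2)
row 3: (0,2) (3,3) (1,0) (2,1)
Orthogonality requires all 16 pairs distinct.
But the pair (1,0) repeats: cell (0,3) has L1 = 1, L2 = 0, and cell (1,0) has L1 = 1, L2 = 0.
A repeated pair means some other pair never occurs (only 4 distinct pairs out of 16), so the squares are not orthogonal.
Conclusion: NO.

NO


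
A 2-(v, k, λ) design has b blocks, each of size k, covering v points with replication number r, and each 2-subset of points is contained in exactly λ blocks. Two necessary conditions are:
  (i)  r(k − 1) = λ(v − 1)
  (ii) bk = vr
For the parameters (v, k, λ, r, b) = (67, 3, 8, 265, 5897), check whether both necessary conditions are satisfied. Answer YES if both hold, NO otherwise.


Condition (i): r(k − 1) = 265·2 = 530; λ(v − 1) = 8·66 = 528. Match? NO.
Condition (ii): bk = 5897·3 = 17691; vr = 67·265 = 17755. Match? NO.
Both conditions hold? NO.

NO


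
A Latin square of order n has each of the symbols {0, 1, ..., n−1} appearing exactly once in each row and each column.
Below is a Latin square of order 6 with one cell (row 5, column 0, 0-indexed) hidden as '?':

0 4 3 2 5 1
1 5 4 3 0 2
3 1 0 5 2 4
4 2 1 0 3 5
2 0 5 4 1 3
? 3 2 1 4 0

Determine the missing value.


Row 5 contains symbols [0, 1, 2, 3, 4] — missing [5].
Column 0 contains symbols [0, 1, 2, 3, 4] — missing [5].
The missing symbol must appear in both missing sets; intersection = [5].
Therefore the hidden value is 5.

Missing value = 5.


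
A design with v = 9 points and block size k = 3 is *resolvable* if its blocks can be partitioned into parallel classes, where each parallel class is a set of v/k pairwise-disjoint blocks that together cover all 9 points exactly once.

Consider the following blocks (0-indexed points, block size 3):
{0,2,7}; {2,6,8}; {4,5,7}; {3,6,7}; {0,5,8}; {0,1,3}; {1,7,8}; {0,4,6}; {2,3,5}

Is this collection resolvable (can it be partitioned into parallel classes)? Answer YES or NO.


v = 9, block size k = 3, number of blocks = 9.
For resolvability, blocks must partition into parallel classes of size v/k = 3.
Total blocks must therefore be a multiple of 3: 9 = 3·3 + 0 ⇒ divisible ✓.
Consider block {0,2,7}. It intersects every other block in the collection, so no parallel class of size 3 can contain it.
Since every block must belong to some parallel class in a resolution, the collection cannot be partitioned into parallel classes.
Resolvable? NO.

NO


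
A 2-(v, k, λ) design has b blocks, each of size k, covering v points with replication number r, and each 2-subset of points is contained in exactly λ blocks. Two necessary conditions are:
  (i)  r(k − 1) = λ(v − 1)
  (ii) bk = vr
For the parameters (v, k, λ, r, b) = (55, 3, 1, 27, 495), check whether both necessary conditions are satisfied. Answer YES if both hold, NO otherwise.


Condition (i): r(k − 1) = 27·2 = 54; λ(v − 1) = 1·54 = 54. Match? YES.
Condition (ii): bk = 495·3 = 1485; vr = 55·27 = 1485. Match? YES.
Both conditions hold? YES.

YES


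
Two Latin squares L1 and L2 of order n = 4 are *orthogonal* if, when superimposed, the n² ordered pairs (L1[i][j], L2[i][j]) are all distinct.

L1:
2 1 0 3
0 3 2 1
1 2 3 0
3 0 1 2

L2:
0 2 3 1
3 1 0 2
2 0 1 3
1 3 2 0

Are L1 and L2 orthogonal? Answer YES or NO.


Form the n² = 16 superimposed pairs (L1[i][j], L2[i][j]), row by row (rows and columns indexed from 0):
row 0: (2,0) (1,2) (0,3) (3,1)
row 1: (0,3) (3,1) (2,0) (1,2)
row 2: (1,2) (2,0) (3,1) (0,3)
row 3: (3,1) (0,3) (1,2) (2,0)
Orthogonality requires all 16 pairs distinct.
But the pair (0,3) repeats: cell (0,2) has L1 = 0, L2 = 3, and cell (1,0) has L1 = 0, L2 = 3.
A repeated pair means some other pair never occurs (only 4 distinct pairs out of 16), so the squares are not orthogonal.
Conclusion: NO.

NO


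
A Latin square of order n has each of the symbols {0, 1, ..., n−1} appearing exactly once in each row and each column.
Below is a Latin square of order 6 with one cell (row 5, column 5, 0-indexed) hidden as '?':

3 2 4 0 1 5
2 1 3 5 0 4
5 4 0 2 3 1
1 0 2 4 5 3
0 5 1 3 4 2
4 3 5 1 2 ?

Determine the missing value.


Row 5 contains symbols [1, 2, 3, 4, 5] — missing [0].
Column 5 contains symbols [1, 2, 3, 4, 5] — missing [0].
The missing symbol must appear in both missing sets; intersection = [0].
Therefore the hidden value is 0.

Missing value = 0.


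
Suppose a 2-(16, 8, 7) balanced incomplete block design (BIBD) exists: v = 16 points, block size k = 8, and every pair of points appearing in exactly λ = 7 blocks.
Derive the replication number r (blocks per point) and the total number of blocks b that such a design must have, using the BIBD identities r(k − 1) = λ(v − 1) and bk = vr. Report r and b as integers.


Any 2-(v, k, λ) BIBD satisfies two necessary conditions:
  (i)  Each point sits in r blocks, and counting incidences through any fixed point gives r(k − 1) = λ(v − 1), so r = λ(v − 1)/(k − 1).
  (ii) Total incidences bk = vr, so b = vr/k.
Step 1: r = λ(v − 1)/(k − 1) = 7·(16 − 1)/(8 − 1) = 7·15/7 = 105/7 = 15.
Step 2: b = vr/k = 16·15/8 = 240/8 = 30.
Check integrality: r = 15 ∈ Z ✓, b = 30 ∈ Z ✓.
(These identities are necessary conditions: they determine r and b for any design with these parameters, but do not by themselves prove that one exists.)

r = 15, b = 30.


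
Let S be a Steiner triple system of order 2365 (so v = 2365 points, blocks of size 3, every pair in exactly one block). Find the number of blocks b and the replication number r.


An STS(v) is a 2-(v, 3, 1) BIBD: block size k = 3, λ = 1.
Replication: r(k − 1) = λ(v − 1) ⇒ r·2 = 2365 − 1 = 2364 ⇒ r = 1182.
Block count: bk = vr ⇒ b·3 = 2365·1182 = 2795430 ⇒ b = 931810.
(Check via b = v(v − 1)/6 = 2365·2364/6 = 5590860/6 = 931810.)

r = 1182, b = 931810.


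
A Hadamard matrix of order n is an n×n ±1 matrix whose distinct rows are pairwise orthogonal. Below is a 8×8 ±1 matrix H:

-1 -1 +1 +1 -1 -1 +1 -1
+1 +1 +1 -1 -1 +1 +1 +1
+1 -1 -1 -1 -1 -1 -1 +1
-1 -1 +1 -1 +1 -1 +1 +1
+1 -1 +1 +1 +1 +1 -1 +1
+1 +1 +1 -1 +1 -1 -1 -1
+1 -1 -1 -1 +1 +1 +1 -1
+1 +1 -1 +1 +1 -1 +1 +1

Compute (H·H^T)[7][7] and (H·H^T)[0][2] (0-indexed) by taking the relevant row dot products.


Row 0 of H: [-1, -1, 1, 1, -1, -1, 1, -1].
Row 2 of H: [1, -1, -1, -1, -1, -1, -1, 1].
Row 7 of H: [1, 1, -1, 1, 1, -1, 1, 1].
(H·H^T)[7][7] = Σ_j H[7][j]·H[7][j] = (1)² + (1)² + (-1)² + (1)² + (1)² + (-1)² + (1)² + (1)² = 1 + 1 + 1 + 1 + 1 + 1 + 1 + 1 = 8.
(H·H^T)[0][2] = Σ_j H[0][j]·H[2][j] = (-1)·(1) + (-1)·(-1) + (1)·(-1) + (1)·(-1) + (-1)·(-1) + (-1)·(-1) + (1)·(-1) + (-1)·(1) = -1 + 1 + -1 + -1 + 1 + 1 + -1 + -1 = -2.
Rows 0 and 2 are not orthogonal (dot product = -2 ≠ 0), so H is not a Hadamard matrix.

(7,7) entry = 8; (0,2) entry = -2.


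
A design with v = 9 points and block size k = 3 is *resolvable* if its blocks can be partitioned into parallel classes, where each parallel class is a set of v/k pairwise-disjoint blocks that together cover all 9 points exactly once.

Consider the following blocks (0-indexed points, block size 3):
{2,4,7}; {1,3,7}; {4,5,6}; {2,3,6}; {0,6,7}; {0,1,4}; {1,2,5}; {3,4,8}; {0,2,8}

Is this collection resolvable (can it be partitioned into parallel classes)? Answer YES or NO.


v = 9, block size k = 3, number of blocks = 9.
For resolvability, blocks must partition into parallel classes of size v/k = 3.
Total blocks must therefore be a multiple of 3: 9 = 3·3 + 0 ⇒ divisible ✓.
Consider block {2,4,7}. It intersects every other block in the collection, so no parallel class of size 3 can contain it.
Since every block must belong to some parallel class in a resolution, the collection cannot be partitioned into parallel classes.
Resolvable? NO.

NO


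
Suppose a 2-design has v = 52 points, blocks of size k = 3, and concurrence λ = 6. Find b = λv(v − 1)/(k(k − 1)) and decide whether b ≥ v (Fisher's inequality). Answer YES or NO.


b = λv(v − 1)/(k(k − 1)) = 6·52·51/(3·2) = 15912/6 = 2652.
Compare with v = 52: b ≥ v, so Fisher's inequality holds.

YES


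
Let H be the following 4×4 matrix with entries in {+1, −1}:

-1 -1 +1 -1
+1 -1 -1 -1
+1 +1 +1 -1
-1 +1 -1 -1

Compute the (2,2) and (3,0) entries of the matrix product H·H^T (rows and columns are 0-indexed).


Row 0 of H: [-1, -1, 1, -1].
Row 2 of H: [1, 1, 1, -1].
Row 3 of H: [-1, 1, -1, -1].
(H·H^T)[2][2] = Σ_j H[2][j]·H[2][j] = (1)² + (1)² + (1)² + (-1)² = 1 + 1 + 1 + 1 = 4.
(H·H^T)[3][0] = Σ_j H[3][j]·H[0][j] = (-1)·(-1) + (1)·(-1) + (-1)·(1) + (-1)·(-1) = 1 + -1 + -1 + 1 = 0.
So rows 3 and 0 are orthogonal; the diagonal entry equals n = 4.

(2,2) entry = 4; (3,0) entry = 0.


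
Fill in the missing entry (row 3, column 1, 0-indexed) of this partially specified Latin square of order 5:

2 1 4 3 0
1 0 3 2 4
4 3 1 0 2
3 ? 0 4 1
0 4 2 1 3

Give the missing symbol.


Row 3 contains symbols [0, 1, 3, 4] — missing [2].
Column 1 contains symbols [0, 1, 3, 4] — missing [2].
The missing symbol must appear in both missing sets; intersection = [2].
Therefore the hidden value is 2.

Missing value = 2.


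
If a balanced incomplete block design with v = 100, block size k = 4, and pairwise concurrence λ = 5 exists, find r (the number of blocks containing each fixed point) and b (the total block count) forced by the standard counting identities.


Any 2-(v, k, λ) BIBD satisfies two necessary conditions:
  (i)  Each point sits in r blocks, and counting incidences through any fixed point gives r(k − 1) = λ(v − 1), so r = λ(v − 1)/(k − 1).
  (ii) Total incidences bk = vr, so b = vr/k.
Step 1: r = λ(v − 1)/(k − 1) = 5·(100 − 1)/(4 − 1) = 5·99/3 = 495/3 = 165.
Step 2: b = vr/k = 100·165/4 = 16500/4 = 4125.
Check integrality: r = 165 ∈ Z ✓, b = 4125 ∈ Z ✓.
(These identities are necessary conditions: they determine r and b for any design with these parameters, but do not by themselves prove that one exists.)

r = 165, b = 4125.


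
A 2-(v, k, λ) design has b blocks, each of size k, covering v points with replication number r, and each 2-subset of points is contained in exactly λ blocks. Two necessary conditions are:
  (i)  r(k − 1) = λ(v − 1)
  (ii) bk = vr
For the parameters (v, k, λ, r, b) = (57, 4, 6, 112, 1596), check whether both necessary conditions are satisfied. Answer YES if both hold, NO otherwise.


Condition (i): r(k − 1) = 112·3 = 336; λ(v − 1) = 6·56 = 336. Match? YES.
Condition (ii): bk = 1596·4 = 6384; vr = 57·112 = 6384. Match? YES.
Both conditions hold? YES.

YES


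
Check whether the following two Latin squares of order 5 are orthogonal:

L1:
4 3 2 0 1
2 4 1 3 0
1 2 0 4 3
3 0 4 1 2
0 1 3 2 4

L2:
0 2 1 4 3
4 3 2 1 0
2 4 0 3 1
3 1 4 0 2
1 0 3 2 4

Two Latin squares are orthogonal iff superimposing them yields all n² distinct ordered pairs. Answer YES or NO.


Form the n² = 25 superimposed pairs (L1[i][j], L2[i][j]), row by row (rows and columns indexed from 0):
row 0: (4,0) (3,2) (2,1) (0,4) (1,3)
row 1: (2,4) (4,3) (1,2) (3,1) (0,0)
row 2: (1,2) (2,4) (0,0) (4,3) (3,1)
row 3: (3,3) (0,1) (4,4) (1,0) (2,2)
row 4: (0,1) (1,0) (3,3) (2,2) (4,4)
Orthogonality requires all 25 pairs distinct.
But the pair (1,2) repeats: cell (1,2) has L1 = 1, L2 = 2, and cell (2,0) has L1 = 1, L2 = 2.
A repeated pair means some other pair never occurs (only 15 distinct pairs out of 25), so the squares are not orthogonal.
Conclusion: NO.

NO


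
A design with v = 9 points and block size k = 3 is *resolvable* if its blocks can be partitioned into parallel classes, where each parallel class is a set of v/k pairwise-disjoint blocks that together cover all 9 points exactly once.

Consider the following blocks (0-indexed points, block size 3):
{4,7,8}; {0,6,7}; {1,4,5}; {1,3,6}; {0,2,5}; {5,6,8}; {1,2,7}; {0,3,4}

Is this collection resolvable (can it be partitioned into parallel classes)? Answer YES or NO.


v = 9, block size k = 3, number of blocks = 8.
For resolvability, blocks must partition into parallel classes of size v/k = 3.
Total blocks must therefore be a multiple of 3: 8 = 3·2 + 2 ⇒ not divisible ✗.
Resolvable? NO.

NO


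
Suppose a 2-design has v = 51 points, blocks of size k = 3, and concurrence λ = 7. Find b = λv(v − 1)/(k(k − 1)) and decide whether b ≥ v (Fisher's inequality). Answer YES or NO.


r = λ(v − 1)/(k − 1) = 7·50/2 = 175.
b = vr/k = 51·175/3 = 2975.
Fisher's inequality: b ≥ v ⇔ 2975 ≥ 51? YES.

YES


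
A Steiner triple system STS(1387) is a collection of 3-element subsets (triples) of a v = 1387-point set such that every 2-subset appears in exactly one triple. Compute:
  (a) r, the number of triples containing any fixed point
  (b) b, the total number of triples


An STS(v) is a 2-(v, 3, 1) BIBD: block size k = 3, λ = 1.
Replication: r(k − 1) = λ(v − 1) ⇒ r·2 = 1387 − 1 = 1386 ⇒ r = 693.
Block count: bk = vr ⇒ b·3 = 1387·693 = 961191 ⇒ b = 320397.
(Check via b = v(v − 1)/6 = 1387·1386/6 = 1922382/6 = 320397.)

r = 693, b = 320397.


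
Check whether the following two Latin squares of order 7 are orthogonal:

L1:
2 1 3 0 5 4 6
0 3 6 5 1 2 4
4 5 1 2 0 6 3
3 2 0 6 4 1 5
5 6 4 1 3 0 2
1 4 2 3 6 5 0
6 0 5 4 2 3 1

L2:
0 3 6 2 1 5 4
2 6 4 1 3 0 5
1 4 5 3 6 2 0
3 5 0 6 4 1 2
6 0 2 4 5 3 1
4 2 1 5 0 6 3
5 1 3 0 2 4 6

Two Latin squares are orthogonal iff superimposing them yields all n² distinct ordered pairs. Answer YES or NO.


Form the n² = 49 superimposed pairs (L1[i][j], L2[i][j]), row by row (rows and columns indexed from 0):
row 0: (2,0) (1,3) (3,6) (0,2) (5,1) (4,5) (6,4)
row 1: (0,2) (3,6) (6,4) (5,1) (1,3) (2,0) (4,5)
row 2: (4,1) (5,4) (1,5) (2,3) (0,6) (6,2) (3,0)
row 3: (3,3) (2,5) (0,0) (6,6) (4,4) (1,1) (5,2)
row 4: (5,6) (6,0) (4,2) (1,4) (3,5) (0,3) (2,1)
row 5: (1,4) (4,2) (2,1) (3,5) (6,0) (5,6) (0,3)
row 6: (6,5) (0,1) (5,3) (4,0) (2,2) (3,4) (1,6)
Orthogonality requires all 49 pairs distinct.
But the pair (0,2) repeats: cell (0,3) has L1 = 0, L2 = 2, and cell (1,0) has L1 = 0, L2 = 2.
A repeated pair means some other pair never occurs (only 35 distinct pairs out of 49), so the squares are not orthogonal.
Conclusion: NO.

NO


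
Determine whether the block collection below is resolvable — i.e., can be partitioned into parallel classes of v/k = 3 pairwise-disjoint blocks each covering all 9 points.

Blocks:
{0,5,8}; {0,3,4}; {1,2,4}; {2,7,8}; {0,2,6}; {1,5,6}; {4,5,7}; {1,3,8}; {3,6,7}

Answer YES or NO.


v = 9, block size k = 3, number of blocks = 9.
For resolvability, blocks must partition into parallel classes of size v/k = 3.
Total blocks must therefore be a multiple of 3: 9 = 3·3 + 0 ⇒ divisible ✓.
Greedy packing gives 3 candidate class(es). Each should be a full parallel class (size 3, covers all 9 points).
  Class 1 (3 blocks): {0,5,8}; {1,2,4}; {3,6,7}. Points covered: [0, 1, 2, 3, 4, 5, 6, 7, 8].
  Class 2 (3 blocks): {0,3,4}; {2,7,8}; {1,5,6}. Points covered: [0, 1, 2, 3, 4, 5, 6, 7, 8].
  Class 3 (3 blocks): {0,2,6}; {4,5,7}; {1,3,8}. Points covered: [0, 1, 2, 3, 4, 5, 6, 7, 8].
All classes full (size 3)? YES. All classes cover every point? YES.
Resolvable? YES.

YES


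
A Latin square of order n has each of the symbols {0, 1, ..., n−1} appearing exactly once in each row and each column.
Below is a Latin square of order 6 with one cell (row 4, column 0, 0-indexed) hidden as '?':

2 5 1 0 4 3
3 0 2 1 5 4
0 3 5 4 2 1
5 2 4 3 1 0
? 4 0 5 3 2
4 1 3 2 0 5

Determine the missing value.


Row 4 contains symbols [0, 2, 3, 4, 5] — missing [1].
Column 0 contains symbols [0, 2, 3, 4, 5] — missing [1].
The missing symbol must appear in both missing sets; intersection = [1].
Therefore the hidden value is 1.

Missing value = 1.


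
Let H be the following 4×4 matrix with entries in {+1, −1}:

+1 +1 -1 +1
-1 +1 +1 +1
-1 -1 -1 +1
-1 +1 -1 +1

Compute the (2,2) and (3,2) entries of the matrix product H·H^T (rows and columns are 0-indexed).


Row 2 of H: [-1, -1, -1, 1].
Row 3 of H: [-1, 1, -1, 1].
(H·H^T)[2][2] = Σ_j H[2][j]·H[2][j] = (-1)² + (-1)² + (-1)² + (1)² = 1 + 1 + 1 + 1 = 4.
(H·H^T)[3][2] = Σ_j H[3][j]·H[2][j] = (-1)·(-1) + (1)·(-1) + (-1)·(-1) + (1)·(1) = 1 + -1 + 1 + 1 = 2.
Rows 3 and 2 are not orthogonal (dot product = 2 ≠ 0), so H is not a Hadamard matrix.

(2,2) entry = 4; (3,2) entry = 2.


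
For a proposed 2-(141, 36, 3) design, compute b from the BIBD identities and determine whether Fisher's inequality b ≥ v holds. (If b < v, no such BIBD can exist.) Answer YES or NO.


b = λv(v − 1)/(k(k − 1)) = 3·141·140/(36·35) = 59220/1260 = 47.
Compare with v = 141: b < v, so Fisher's inequality fails.

NO


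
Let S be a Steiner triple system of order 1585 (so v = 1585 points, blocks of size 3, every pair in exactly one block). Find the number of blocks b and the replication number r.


An STS(v) is a 2-(v, 3, 1) BIBD: block size k = 3, λ = 1.
Replication: r(k − 1) = λ(v − 1) ⇒ r·2 = 1585 − 1 = 1584 ⇒ r = 792.
Block count: b = v(v − 1)/6 = 1585·1584/6 = 2510640/6 = 418440.
(Check via bk = vr: 418440·3 = 1255320 = 1585·792 = 1255320 ✓.)

r = 792, b = 418440.


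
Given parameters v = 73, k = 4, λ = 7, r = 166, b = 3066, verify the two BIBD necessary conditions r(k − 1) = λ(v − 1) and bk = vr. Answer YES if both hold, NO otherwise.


Condition (i): r(k − 1) = 166·3 = 498; λ(v − 1) = 7·72 = 504. Match? NO.
Condition (ii): bk = 3066·4 = 12264; vr = 73·166 = 12118. Match? NO.
Both conditions hold? NO.

NO


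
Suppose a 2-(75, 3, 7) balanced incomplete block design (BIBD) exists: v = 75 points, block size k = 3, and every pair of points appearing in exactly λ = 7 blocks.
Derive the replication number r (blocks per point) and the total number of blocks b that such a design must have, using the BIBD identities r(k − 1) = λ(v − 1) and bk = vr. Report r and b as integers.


Any 2-(v, k, λ) BIBD satisfies two necessary conditions:
  (i)  Each point sits in r blocks, and counting incidences through any fixed point gives r(k − 1) = λ(v − 1), so r = λ(v − 1)/(k − 1).
  (ii) Total incidences bk = vr, so b = vr/k.
Step 1: r = λ(v − 1)/(k − 1) = 7·(75 − 1)/(3 − 1) = 7·74/2 = 518/2 = 259.
Step 2: b = vr/k = 75·259/3 = 19425/3 = 6475.
Check integrality: r = 259 ∈ Z ✓, b = 6475 ∈ Z ✓.
(These identities are necessary conditions: they determine r and b for any design with these parameters, but do not by themselves prove that one exists.)

r = 259, b = 6475.


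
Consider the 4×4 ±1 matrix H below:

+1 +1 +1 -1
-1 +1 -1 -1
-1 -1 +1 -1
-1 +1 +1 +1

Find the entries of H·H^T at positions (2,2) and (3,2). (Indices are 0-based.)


Row 2 of H: [-1, -1, 1, -1].
Row 3 of H: [-1, 1, 1, 1].
(H·H^T)[2][2] = Σ_j H[2][j]·H[2][j] = (-1)² + (-1)² + (1)² + (-1)² = 1 + 1 + 1 + 1 = 4.
(H·H^T)[3][2] = Σ_j H[3][j]·H[2][j] = (-1)·(-1) + (1)·(-1) + (1)·(1) + (1)·(-1) = 1 + -1 + 1 + -1 = 0.
So rows 3 and 2 are orthogonal; the diagonal entry equals n = 4.

(2,2) entry = 4; (3,2) entry = 0.


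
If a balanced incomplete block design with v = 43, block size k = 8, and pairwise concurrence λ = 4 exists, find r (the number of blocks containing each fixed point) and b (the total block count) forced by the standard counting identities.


Any 2-(v, k, λ) BIBD satisfies two necessary conditions:
  (i)  Each point sits in r blocks, and counting incidences through any fixed point gives r(k − 1) = λ(v − 1), so r = λ(v − 1)/(k − 1).
  (ii) Total incidences bk = vr, so b = vr/k.
Step 1: r = λ(v − 1)/(k − 1) = 4·(43 − 1)/(8 − 1) = 4·42/7 = 168/7 = 24.
Step 2: b = vr/k = 43·24/8 = 1032/8 = 129.
Check integrality: r = 24 ∈ Z ✓, b = 129 ∈ Z ✓.
(These identities are necessary conditions: they determine r and b for any design with these parameters, but do not by themselves prove that one exists.)

r = 24, b = 129.


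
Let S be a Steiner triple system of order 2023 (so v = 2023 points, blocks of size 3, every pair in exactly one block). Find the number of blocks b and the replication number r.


An STS(v) is a 2-(v, 3, 1) BIBD: block size k = 3, λ = 1.
Replication: r(k − 1) = λ(v − 1) ⇒ r·2 = 2023 − 1 = 2022 ⇒ r = 1011.
Block count: bk = vr ⇒ b·3 = 2023·1011 = 2045253 ⇒ b = 681751.

r = 1011, b = 681751.


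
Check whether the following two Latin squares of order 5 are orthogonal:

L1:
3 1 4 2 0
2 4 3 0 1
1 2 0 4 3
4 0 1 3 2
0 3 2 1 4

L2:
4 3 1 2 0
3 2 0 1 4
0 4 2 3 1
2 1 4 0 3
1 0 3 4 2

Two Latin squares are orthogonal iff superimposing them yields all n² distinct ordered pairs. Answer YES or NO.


Form the n² = 25 superimposed pairs (L1[i][j], L2[i][j]), row by row (rows and columns indexed from 0):
row 0: (3,4) (1,3) (4,1) (2,2) (0,0)
row 1: (2,3) (4,2) (3,0) (0,1) (1,4)
row 2: (1,0) (2,4) (0,2) (4,3) (3,1)
row 3: (4,2) (0,1) (1,4) (3,0) (2,3)
row 4: (0,1) (3,0) (2,3) (1,4) (4,2)
Orthogonality requires all 25 pairs distinct.
But the pair (4,2) repeats: cell (1,1) has L1 = 4, L2 = 2, and cell (3,0) has L1 = 4, L2 = 2.
A repeated pair means some other pair never occurs (only 15 distinct pairs out of 25), so the squares are not orthogonal.
Conclusion: NO.

NO


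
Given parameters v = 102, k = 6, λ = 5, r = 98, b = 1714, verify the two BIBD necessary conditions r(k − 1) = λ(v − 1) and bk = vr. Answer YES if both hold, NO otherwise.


Condition (i): r(k − 1) = 98·5 = 490; λ(v − 1) = 5·101 = 505. Match? NO.
Condition (ii): bk = 1714·6 = 10284; vr = 102·98 = 9996. Match? NO.
Both conditions hold? NO.

NO
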